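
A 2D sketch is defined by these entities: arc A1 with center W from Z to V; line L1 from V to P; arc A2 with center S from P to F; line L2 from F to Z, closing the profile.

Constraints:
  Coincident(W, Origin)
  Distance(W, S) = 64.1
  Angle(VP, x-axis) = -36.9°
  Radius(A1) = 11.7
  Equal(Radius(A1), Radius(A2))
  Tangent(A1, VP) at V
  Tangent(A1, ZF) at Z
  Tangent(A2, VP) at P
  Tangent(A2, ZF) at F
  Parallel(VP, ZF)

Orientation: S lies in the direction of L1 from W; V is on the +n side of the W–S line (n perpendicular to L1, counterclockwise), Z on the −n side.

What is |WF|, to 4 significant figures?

65.16

The slot axis is L1's direction at -36.9°, so u = (cos -36.9°, sin -36.9°) = (0.7997, -0.6004) and n = (−sin -36.9°, cos -36.9°) = (0.6004, 0.7997). W is at the origin and S lies 64.1 along u from W, so S = 64.1·u = (51.26, -38.49). Tangency of A1 to both parallel lines with radius 11.7 puts V and Z at W ± 11.7·n: V = (7.025, 9.356), Z = (-7.025, -9.356). Equal radii place P and F the same way about S: P = S + 11.7·n = (58.28, -29.13), F = S − 11.7·n = (44.23, -47.84). Then |WF| = |F − W| = 65.16.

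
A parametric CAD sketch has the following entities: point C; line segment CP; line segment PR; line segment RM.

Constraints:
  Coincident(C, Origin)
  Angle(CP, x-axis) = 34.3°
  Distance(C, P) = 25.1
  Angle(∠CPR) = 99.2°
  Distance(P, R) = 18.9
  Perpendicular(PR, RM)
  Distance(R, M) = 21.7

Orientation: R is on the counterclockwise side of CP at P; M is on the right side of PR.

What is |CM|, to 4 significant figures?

51.82

C is at the origin; CP runs at 34.3° with length 25.1, so P = 25.1·(cos 34.3°, sin 34.3°) = (20.74, 14.14). ∠CPR = 99.2°, so PR runs at 34.3° + (180° − 99.2°) = 115.1° from the x-axis; with |PR| = 18.9, R = P + 18.9·(cos 115.1°, sin 115.1°) = (12.72, 31.26). The perpendicularity gives RM at right angles to PR; with |RM| = 21.7 on the right of PR, M = R + 21.7·(0.9056, 0.4242) = (32.37, 40.46). Then |CM| = |M − C| = 51.82.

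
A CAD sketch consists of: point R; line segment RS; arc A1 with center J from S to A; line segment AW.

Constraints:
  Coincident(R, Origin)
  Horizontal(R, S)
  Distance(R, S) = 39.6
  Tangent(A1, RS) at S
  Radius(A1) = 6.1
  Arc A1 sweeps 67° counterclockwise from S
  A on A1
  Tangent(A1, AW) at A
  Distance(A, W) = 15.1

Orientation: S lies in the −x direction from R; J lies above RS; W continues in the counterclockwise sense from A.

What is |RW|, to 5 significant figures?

33.153

On A1, S sits at bearing -90° from J; a 67° counterclockwise sweep puts A at bearing -23°, so A = J + 6.1·(cos -23°, sin -23°) = (-33.985, 3.7165). A1 meets AW tangentially, so JA is at right angles to AW, so AW runs along (−sin -23°, cos -23°); with |AW| = 15.1, W = (-28.085, 17.616). Then |RW| = |W − R| = 33.153.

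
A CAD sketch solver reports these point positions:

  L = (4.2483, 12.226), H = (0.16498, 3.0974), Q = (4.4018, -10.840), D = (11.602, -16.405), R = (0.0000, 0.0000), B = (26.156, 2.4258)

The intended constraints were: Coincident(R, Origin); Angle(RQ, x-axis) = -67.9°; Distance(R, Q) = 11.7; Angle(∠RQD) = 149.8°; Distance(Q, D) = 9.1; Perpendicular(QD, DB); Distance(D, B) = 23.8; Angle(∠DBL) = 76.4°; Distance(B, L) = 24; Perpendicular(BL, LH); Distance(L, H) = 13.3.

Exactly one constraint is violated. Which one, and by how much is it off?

Distance(L, H) = 13.3 — off by 3.30.

R = (0.00, 0.00) ✓; RQ at -67.90° ✓; |RQ| = 11.70 ✓; ∠RQD = 149.8° ✓; |QD| = 9.100 ✓; ∠(QD, DB) = 90.00° ✓; |DB| = 23.80 ✓; ∠DBL = 76.40° ✓; |BL| = 24.00 ✓; ∠(BL, LH) = 90.00° ✓; |LH| = 10.00 ✗.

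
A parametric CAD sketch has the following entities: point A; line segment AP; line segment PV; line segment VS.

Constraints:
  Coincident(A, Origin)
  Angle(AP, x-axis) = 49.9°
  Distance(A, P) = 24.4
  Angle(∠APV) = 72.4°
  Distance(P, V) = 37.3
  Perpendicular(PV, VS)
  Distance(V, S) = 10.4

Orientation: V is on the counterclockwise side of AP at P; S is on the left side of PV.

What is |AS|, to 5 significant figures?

32.568

A is at the origin; AP runs at 49.9° with length 24.4, so P = 24.4·(cos 49.9°, sin 49.9°) = (15.717, 18.664). ∠APV = 72.4°, so PV runs at 49.9° + (180° − 72.4°) = 157.50° from the x-axis; with |PV| = 37.3, V = P + 37.3·(cos 157.50°, sin 157.50°) = (-18.744, 32.938). PV is perpendicular to VS; with |VS| = 10.4 on the left of PV, S = V + 10.4·(-0.38268, -0.92388) = (-22.724, 23.330). Then |AS| = |S − A| = 32.568.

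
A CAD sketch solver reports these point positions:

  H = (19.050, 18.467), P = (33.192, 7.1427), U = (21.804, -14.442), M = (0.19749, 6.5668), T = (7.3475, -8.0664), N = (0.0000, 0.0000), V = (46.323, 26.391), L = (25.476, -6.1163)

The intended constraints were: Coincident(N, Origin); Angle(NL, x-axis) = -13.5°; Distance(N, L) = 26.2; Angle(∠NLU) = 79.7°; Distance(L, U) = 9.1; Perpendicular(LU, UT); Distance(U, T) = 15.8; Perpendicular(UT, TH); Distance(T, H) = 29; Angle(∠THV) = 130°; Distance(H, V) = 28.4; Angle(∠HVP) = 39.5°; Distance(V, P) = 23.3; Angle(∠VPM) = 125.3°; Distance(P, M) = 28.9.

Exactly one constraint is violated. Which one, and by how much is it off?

Distance(P, M) = 28.9 — off by 4.10.

N = (0.00, 0.00) ✓; NL at -13.50° ✓; |NL| = 26.20 ✓; ∠NLU = 79.70° ✓; |LU| = 9.099 ✓; ∠(LU, UT) = 90.00° ✓; |UT| = 15.80 ✓; ∠(UT, TH) = 90.00° ✓; |TH| = 29.00 ✓; ∠THV = 130.0° ✓; |HV| = 28.40 ✓; ∠HVP = 39.50° ✓; |VP| = 23.30 ✓; ∠VPM = 125.3° ✓; |PM| = 33.00 ✗.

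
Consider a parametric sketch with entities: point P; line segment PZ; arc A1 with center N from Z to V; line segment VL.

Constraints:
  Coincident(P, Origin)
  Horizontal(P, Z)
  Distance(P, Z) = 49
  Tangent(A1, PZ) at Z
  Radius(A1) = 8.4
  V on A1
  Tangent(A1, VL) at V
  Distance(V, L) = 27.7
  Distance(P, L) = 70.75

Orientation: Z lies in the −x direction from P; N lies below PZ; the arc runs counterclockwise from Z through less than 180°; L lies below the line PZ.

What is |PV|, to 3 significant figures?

57.7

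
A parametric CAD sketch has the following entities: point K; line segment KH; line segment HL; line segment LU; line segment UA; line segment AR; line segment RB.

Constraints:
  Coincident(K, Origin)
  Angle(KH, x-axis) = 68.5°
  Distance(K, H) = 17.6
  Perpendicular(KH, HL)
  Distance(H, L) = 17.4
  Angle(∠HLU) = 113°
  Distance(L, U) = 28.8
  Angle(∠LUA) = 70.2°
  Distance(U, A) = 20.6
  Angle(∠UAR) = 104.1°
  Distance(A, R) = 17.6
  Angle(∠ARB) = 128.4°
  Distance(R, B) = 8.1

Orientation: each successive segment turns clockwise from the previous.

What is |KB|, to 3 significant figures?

15.3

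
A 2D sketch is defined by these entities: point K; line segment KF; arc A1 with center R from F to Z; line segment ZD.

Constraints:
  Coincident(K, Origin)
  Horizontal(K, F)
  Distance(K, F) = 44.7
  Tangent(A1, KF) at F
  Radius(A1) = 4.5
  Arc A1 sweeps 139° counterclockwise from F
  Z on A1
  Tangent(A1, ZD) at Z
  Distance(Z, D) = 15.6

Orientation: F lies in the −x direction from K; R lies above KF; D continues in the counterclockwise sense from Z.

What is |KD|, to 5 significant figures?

56.509

K is at the origin; KF is horizontal with |KF| = 44.7 and F on the −x side, so F = (-44.700, 0.0000). The tangent condition forces RF to be normal to KF, so R = F + (0, 4.5) = (-44.700, 4.5000). On A1, F sits at bearing -90° from R; a 139° counterclockwise sweep puts Z at bearing 49°, so Z = R + 4.5·(cos 49°, sin 49°) = (-41.748, 7.8962). Tangency of A1 to ZD means the radius RZ is perpendicular to ZD, so ZD runs along (−sin 49°, cos 49°); with |ZD| = 15.6, D = (-53.521, 18.131). Then |KD| = |D − K| = 56.509.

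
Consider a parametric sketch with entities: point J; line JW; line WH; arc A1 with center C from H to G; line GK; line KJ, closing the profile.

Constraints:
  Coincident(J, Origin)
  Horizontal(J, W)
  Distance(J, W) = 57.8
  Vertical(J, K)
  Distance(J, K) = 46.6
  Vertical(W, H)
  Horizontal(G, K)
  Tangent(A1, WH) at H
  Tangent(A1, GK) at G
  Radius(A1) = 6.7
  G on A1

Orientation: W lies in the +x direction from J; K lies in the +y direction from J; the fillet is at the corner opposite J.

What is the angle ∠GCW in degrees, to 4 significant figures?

170.5°

J is at the origin; JW is horizontal with |JW| = 57.8 and W on the +x side, so W = (57.80, 0.000). JK is vertical with |JK| = 46.6 and K on the +y side, so K = (0.000, 46.60). The virtual corner opposite J is at (57.80, 46.60). Since A1 is tangent to WH there, CH ⟂ WH and A1 meets GK tangentially, so CG is at right angles to GK, with radius 6.7, so the center C sits 6.7 in from both sides at C = (51.10, 39.90). That places the tangent points at H = (57.80, 39.90) on WH and G = (51.10, 46.60) on GK. Then cos ∠GCW = CG·CW / (|CG||CW|), giving 170.5°.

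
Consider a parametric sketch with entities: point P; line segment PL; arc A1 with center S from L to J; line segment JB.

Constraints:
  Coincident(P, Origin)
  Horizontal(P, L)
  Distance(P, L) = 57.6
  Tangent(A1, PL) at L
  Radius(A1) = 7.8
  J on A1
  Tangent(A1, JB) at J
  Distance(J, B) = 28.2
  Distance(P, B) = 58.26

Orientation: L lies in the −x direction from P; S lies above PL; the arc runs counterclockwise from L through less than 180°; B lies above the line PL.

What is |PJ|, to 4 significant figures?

50.33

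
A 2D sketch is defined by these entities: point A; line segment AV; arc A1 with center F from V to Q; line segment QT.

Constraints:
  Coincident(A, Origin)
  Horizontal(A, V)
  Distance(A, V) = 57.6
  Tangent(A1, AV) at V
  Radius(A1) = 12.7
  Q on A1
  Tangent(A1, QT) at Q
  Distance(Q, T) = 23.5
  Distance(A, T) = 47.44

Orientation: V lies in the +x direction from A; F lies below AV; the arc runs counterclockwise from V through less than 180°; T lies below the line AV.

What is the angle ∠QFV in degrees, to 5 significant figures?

67.908°

Checks: ∠(FV, VA) = 90.00° ✓; |FQ| = 12.70 ✓; ∠(FQ, QT) = 90.00° ✓; |QT| = 23.50 ✓; |AT| = 47.44 ✓.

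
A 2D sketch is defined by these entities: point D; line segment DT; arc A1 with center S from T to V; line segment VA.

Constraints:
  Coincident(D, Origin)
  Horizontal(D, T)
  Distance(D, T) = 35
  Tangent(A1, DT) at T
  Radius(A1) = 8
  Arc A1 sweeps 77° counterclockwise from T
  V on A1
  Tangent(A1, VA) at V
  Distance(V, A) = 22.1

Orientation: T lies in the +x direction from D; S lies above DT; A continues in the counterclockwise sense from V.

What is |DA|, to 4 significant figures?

55.23

D is at the origin; DT is horizontal with |DT| = 35.0 and T on the +x side, so T = (35.00, 0.000). Since A1 is tangent to DT there, ST ⟂ DT, so S = T + (0, 8) = (35.00, 8.000). On A1, T sits at bearing -90° from S; a 77° counterclockwise sweep puts V at bearing -13°, so V = S + 8.0·(cos -13°, sin -13°) = (42.79, 6.200). Since A1 is tangent to VA there, SV ⟂ VA, so VA runs along (−sin -13°, cos -13°); with |VA| = 22.1, A = (47.77, 27.73). Then |DA| = |A − D| = 55.23.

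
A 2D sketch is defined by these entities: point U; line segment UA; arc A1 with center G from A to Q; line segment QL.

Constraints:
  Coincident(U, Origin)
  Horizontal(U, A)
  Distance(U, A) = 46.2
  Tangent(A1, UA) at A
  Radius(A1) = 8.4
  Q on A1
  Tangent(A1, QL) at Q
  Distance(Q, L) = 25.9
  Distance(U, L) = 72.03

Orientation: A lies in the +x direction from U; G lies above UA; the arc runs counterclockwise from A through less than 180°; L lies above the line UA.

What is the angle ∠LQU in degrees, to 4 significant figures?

127.1°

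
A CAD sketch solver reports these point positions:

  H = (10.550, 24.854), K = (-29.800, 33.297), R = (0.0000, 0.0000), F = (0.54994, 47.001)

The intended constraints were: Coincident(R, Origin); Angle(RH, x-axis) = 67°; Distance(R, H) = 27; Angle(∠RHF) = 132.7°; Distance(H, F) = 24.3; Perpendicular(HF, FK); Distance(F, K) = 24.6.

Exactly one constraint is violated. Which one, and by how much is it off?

Distance(F, K) = 24.6 — off by 8.70.

R = (0.00, 0.00) ✓; RH at 67.00° ✓; |RH| = 27.00 ✓; ∠RHF = 132.7° ✓; |HF| = 24.30 ✓; ∠(HF, FK) = 90.00° ✓; |FK| = 33.30 ✗.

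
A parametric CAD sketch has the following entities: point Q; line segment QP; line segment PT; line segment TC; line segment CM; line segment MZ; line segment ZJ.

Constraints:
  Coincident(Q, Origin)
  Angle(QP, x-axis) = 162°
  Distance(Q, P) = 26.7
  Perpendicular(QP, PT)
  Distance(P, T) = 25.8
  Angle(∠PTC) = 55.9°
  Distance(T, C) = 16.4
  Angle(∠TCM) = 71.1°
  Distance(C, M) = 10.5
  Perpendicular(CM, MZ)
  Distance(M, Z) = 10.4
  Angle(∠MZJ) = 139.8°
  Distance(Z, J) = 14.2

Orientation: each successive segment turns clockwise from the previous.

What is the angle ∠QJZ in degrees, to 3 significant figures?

42.7°

Q is at the origin; QP runs at 162.0° with length 26.7, so P = (-25.4, 8.25). QP is perpendicular to PT, so PT runs at 72.0°; with |PT| = 25.8, T = (-17.4, 32.8). ∠PTC = 55.9° gives TC at -52.1° from the x-axis; with |TC| = 16.4, C = (-7.35, 19.8). ∠TCM = 71.1° gives CM at -161° from the x-axis; with |CM| = 10.5, M = (-17.3, 16.4). CM is perpendicular to MZ, so MZ runs at 109°; with |MZ| = 10.4, Z = (-20.7, 26.3). ∠MZJ = 139.8° gives ZJ at 68.8° from the x-axis; with |ZJ| = 14.2, J = (-15.5, 39.5). Then cos ∠QJZ = JQ·JZ / (|JQ||JZ|), giving 42.7°.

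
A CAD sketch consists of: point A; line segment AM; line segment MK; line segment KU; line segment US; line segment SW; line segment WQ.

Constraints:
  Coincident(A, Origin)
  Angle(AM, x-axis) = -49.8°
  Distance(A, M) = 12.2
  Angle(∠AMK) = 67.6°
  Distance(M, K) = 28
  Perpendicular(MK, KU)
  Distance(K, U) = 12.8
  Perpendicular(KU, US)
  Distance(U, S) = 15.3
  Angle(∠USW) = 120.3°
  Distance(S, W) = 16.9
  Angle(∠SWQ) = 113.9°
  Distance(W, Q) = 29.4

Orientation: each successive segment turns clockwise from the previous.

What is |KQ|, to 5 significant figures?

26.480

A is at the origin; AM runs at -49.8° with length 12.2, so M = (7.8746, -9.3183). ∠AMK = 67.6° gives MK at -162.20° from the x-axis; with |MK| = 28.0, K = (-18.785, -17.878). MK ⟂ KU, so KU runs at 107.80°; with |KU| = 12.8, U = (-22.698, -5.6905). KU ⟂ US, so US runs at 17.800°; with |US| = 15.3, S = (-8.1304, -1.0134). ∠USW = 120.3° gives SW at -41.900° from the x-axis; with |SW| = 16.9, W = (4.4485, -12.300). ∠SWQ = 113.9° gives WQ at -108.00° from the x-axis; with |WQ| = 29.4, Q = (-4.6366, -40.261). Then |KQ| = |Q − K| = 26.480.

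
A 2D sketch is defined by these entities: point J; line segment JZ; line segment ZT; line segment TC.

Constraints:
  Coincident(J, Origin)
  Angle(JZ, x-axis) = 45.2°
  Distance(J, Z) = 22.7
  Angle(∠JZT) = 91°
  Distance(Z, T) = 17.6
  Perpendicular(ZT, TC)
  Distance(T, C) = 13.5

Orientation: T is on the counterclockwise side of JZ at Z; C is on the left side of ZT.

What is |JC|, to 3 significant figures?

20.2

J is at the origin; JZ runs at 45.2° with length 22.7, so Z = 22.7·(cos 45.2°, sin 45.2°) = (16.0, 16.1). ∠JZT = 91.0°, so ZT runs at 45.2° + (180° − 91.0°) = 134° from the x-axis; with |ZT| = 17.6, T = Z + 17.6·(cos 134°, sin 134°) = (3.73, 28.7). ZT ⟂ TC; with |TC| = 13.5 on the left of ZT, C = T + 13.5·(-0.717, -0.697) = (-5.95, 19.3). Then |JC| = |C − J| = 20.2.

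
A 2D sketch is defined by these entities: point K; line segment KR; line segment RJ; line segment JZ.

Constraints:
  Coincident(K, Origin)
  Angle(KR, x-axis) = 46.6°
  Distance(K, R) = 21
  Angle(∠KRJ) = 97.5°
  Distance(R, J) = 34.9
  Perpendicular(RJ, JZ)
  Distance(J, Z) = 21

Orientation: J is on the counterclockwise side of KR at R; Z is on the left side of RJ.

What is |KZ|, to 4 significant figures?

37.64

K is at the origin; KR runs at 46.6° with length 21.0, so R = 21.0·(cos 46.6°, sin 46.6°) = (14.43, 15.26). ∠KRJ = 97.5°, so RJ runs at 46.6° + (180° − 97.5°) = 129.1° from the x-axis; with |RJ| = 34.9, J = R + 34.9·(cos 129.1°, sin 129.1°) = (-7.582, 42.34). The perpendicularity gives JZ at right angles to RJ; with |JZ| = 21.0 on the left of RJ, Z = J + 21.0·(-0.7760, -0.6307) = (-23.88, 29.10). Then |KZ| = |Z − K| = 37.64.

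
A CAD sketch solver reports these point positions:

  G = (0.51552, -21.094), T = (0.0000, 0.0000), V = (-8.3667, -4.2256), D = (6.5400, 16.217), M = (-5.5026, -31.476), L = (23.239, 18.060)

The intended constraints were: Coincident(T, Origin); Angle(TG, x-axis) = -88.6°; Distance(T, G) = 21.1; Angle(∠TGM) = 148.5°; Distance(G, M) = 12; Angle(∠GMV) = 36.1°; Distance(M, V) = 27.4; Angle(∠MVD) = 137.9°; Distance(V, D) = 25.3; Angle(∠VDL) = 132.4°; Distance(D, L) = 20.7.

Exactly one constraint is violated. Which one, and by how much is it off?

Distance(D, L) = 20.7 — off by 3.90.

T = (0.00, 0.00) ✓; TG at -88.60° ✓; |TG| = 21.10 ✓; ∠TGM = 148.5° ✓; |GM| = 12.00 ✓; ∠GMV = 36.10° ✓; |MV| = 27.40 ✓; ∠MVD = 137.9° ✓; |VD| = 25.30 ✓; ∠VDL = 132.4° ✓; |DL| = 16.80 ✗.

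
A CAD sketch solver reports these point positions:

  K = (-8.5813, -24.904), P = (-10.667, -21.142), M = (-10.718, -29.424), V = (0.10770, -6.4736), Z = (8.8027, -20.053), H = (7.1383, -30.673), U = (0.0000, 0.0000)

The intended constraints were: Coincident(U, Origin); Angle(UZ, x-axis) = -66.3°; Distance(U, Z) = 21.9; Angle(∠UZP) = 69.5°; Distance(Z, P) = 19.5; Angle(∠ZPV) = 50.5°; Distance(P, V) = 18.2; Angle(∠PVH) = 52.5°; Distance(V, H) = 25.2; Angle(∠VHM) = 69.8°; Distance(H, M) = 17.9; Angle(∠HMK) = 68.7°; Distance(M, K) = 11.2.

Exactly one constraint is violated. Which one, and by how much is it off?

Distance(M, K) = 11.2 — off by 6.20.

U = (0.00, 0.00) ✓; UZ at -66.30° ✓; |UZ| = 21.90 ✓; ∠UZP = 69.50° ✓; |ZP| = 19.50 ✓; ∠ZPV = 50.50° ✓; |PV| = 18.20 ✓; ∠PVH = 52.50° ✓; |VH| = 25.20 ✓; ∠VHM = 69.80° ✓; |HM| = 17.90 ✓; ∠HMK = 68.70° ✓; |MK| = 5.000 ✗.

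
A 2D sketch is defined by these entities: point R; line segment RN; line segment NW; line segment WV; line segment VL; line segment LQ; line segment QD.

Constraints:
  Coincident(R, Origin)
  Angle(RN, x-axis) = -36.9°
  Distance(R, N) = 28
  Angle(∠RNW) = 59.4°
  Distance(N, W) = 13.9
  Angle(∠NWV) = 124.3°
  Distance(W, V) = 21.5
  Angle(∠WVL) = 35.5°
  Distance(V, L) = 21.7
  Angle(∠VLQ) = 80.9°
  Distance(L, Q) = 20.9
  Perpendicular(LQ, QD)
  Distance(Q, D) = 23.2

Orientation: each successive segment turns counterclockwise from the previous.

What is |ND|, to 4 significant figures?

36.27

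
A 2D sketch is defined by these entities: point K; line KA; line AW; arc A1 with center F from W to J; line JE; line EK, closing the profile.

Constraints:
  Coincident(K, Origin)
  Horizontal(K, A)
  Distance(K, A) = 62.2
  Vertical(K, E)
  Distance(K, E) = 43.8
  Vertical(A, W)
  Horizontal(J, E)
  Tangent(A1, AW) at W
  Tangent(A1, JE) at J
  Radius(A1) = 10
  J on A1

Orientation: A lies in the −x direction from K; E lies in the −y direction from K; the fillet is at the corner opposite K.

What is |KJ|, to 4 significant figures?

68.14

K is at the origin; K and A share the same y with |KA| = 62.2 and A on the −x side, so A = (-62.20, 0.000). K and E share the same x with |KE| = 43.8 and E on the −y side, so E = (0.000, -43.80). The virtual corner opposite K is at (-62.20, -43.80). A1 meets AW tangentially, so FW is at right angles to AW and the tangent condition forces FJ to be normal to JE, with radius 10.0, so the center F sits 10.0 in from both sides at F = (-52.20, -33.80). That places the tangent points at W = (-62.20, -33.80) on AW and J = (-52.20, -43.80) on JE. Then |KJ| = |J − K| = 68.14.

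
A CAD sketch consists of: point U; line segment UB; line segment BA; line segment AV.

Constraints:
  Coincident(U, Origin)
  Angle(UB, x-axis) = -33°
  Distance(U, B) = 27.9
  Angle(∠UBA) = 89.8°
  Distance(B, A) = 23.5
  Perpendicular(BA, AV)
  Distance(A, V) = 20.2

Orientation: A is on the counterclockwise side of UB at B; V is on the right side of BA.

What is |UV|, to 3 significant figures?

53.5

∠UBA = 89.8°, so BA runs at -33.0° + (180° − 89.8°) = 57.2° from the x-axis; with |BA| = 23.5, A = B + 23.5·(cos 57.2°, sin 57.2°) = (36.1, 4.56). BA is perpendicular to AV; with |AV| = 20.2 on the right of BA, V = A + 20.2·(0.841, -0.542) = (53.1, -6.38). Then |UV| = |V − U| = 53.5.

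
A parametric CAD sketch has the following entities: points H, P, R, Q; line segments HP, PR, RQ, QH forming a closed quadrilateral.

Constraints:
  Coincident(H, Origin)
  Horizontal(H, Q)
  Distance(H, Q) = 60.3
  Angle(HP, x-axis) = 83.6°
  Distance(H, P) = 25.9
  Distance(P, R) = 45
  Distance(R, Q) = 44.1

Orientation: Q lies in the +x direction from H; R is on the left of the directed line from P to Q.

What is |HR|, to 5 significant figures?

61.197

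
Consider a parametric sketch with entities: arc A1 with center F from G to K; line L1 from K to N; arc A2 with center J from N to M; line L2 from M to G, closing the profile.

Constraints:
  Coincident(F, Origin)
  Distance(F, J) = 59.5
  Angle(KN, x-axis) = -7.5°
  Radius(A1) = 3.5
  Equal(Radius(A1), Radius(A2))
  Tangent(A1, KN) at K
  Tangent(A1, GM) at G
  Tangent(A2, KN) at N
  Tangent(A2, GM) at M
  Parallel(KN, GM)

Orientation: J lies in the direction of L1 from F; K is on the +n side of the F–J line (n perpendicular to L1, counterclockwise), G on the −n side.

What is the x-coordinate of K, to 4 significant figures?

0.4568

The slot axis is L1's direction at -7.5°, so u = (cos -7.5°, sin -7.5°) = (0.9914, -0.1305) and n = (−sin -7.5°, cos -7.5°) = (0.1305, 0.9914). F is at the origin and J lies 59.5 along u from F, so J = 59.5·u = (58.99, -7.766). Tangency of A1 to both parallel lines with radius 3.5 puts K and G at F ± 3.5·n: K = (0.4568, 3.470), G = (-0.4568, -3.470). So K.x = 0.4568.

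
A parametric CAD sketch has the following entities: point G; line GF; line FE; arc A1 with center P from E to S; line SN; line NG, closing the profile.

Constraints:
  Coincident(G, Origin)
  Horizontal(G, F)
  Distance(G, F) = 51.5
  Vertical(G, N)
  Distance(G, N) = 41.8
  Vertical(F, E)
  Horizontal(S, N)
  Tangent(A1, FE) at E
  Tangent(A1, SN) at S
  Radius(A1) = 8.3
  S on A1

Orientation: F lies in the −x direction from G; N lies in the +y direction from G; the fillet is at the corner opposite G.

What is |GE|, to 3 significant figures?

61.4

G is at the origin; GF is horizontal with |GF| = 51.5 and F on the −x side, so F = (-51.5, 0.00). GN is vertical with |GN| = 41.8 and N on the +y side, so N = (0.00, 41.8). The virtual corner opposite G is at (-51.5, 41.8). Since A1 is tangent to FE there, PE ⟂ FE and since A1 is tangent to SN there, PS ⟂ SN, with radius 8.3, so the center P sits 8.3 in from both sides at P = (-43.2, 33.5). That places the tangent points at E = (-51.5, 33.5) on FE and S = (-43.2, 41.8) on SN. Then |GE| = |E − G| = 61.4.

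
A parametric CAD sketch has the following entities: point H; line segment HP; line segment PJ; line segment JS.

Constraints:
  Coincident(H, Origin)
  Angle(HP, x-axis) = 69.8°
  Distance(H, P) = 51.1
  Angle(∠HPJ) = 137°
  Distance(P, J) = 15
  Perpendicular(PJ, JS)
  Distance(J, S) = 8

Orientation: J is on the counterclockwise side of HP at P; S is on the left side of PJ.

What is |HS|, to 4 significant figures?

58.85

H is at the origin; HP runs at 69.8° with length 51.1, so P = 51.1·(cos 69.8°, sin 69.8°) = (17.64, 47.96). ∠HPJ = 137.0°, so PJ runs at 69.8° + (180° − 137.0°) = 112.8° from the x-axis; with |PJ| = 15.0, J = P + 15.0·(cos 112.8°, sin 112.8°) = (11.83, 61.78). The perpendicularity gives JS at right angles to PJ; with |JS| = 8.0 on the left of PJ, S = J + 8.0·(-0.9219, -0.3875) = (4.457, 58.68). Then |HS| = |S − H| = 58.85.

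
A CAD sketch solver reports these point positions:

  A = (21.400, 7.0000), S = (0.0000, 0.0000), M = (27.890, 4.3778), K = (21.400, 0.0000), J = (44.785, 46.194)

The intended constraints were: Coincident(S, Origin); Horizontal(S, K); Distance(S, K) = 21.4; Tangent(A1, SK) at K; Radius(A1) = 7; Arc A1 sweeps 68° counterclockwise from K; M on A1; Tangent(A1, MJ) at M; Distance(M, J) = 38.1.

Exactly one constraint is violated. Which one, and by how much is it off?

Distance(M, J) = 38.1 — off by 7.00.

S = (0.00, 0.00) ✓; S.y = 0.00, K.y = 0.00 ✓; |SK| = 21.40 ✓; ∠(AK, KS) = 90.00° ✓; |AK| = 7.000 ✓; bearing(A→M) − bearing(A→K) = 68.00° ✓; |AM| = 7.000 ✓; ∠(AM, MJ) = 90.00° ✓; |MJ| = 45.10 ✗.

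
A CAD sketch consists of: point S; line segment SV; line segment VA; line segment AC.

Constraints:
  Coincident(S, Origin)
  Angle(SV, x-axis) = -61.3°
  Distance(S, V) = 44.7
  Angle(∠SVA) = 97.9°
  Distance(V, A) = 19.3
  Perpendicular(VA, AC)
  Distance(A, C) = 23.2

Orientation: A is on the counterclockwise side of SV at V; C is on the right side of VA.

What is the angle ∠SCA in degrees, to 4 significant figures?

20.66°

∠SVA = 97.9°, so VA runs at -61.3° + (180° − 97.9°) = 20.80° from the x-axis; with |VA| = 19.3, A = V + 19.3·(cos 20.80°, sin 20.80°) = (39.51, -32.35). The perpendicularity gives AC at right angles to VA; with |AC| = 23.2 on the right of VA, C = A + 23.2·(0.3551, -0.9348) = (47.75, -54.04). Then cos ∠SCA = CS·CA / (|CS||CA|), giving 20.66°.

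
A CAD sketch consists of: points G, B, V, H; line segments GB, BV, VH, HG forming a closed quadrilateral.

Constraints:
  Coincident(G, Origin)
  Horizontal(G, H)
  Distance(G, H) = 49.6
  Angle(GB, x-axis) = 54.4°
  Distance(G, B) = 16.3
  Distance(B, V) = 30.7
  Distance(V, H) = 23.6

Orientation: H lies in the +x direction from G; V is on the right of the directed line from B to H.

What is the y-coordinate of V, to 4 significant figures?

-10.77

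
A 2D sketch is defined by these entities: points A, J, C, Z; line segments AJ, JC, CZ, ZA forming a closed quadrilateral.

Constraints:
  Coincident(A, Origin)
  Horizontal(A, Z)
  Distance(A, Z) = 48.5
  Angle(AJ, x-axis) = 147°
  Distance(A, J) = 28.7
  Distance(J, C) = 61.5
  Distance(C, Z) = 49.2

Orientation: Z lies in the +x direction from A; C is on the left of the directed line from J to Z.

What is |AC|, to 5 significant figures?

54.313

Checks: A = (0.00, 0.00) ✓; |JC| = 61.50 ✓; |CZ| = 49.20 ✓.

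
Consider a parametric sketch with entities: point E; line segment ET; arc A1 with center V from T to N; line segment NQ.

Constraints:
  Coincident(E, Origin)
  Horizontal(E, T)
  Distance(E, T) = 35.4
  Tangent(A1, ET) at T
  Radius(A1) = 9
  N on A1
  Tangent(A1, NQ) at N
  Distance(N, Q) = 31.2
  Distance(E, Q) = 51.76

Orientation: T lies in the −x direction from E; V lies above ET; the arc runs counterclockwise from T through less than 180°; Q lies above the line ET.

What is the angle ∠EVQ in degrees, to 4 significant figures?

97.03°

Checks: |VN| = 9.000 ✓; ∠(VN, NQ) = 90.00° ✓; |NQ| = 31.20 ✓; |EQ| = 51.76 ✓.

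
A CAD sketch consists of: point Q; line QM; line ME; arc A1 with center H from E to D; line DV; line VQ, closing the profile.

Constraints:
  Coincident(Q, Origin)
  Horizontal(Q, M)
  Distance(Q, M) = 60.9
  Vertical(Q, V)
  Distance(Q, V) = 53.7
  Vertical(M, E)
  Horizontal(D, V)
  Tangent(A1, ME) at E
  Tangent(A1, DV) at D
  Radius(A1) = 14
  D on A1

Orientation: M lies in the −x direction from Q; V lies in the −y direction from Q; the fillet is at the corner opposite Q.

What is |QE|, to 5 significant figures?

72.697

The virtual corner opposite Q is at (-60.900, -53.700). The tangent condition forces HE to be normal to ME and since A1 is tangent to DV there, HD ⟂ DV, with radius 14.0, so the center H sits 14.0 in from both sides at H = (-46.900, -39.700). That places the tangent points at E = (-60.900, -39.700) on ME and D = (-46.900, -53.700) on DV. Then |QE| = |E − Q| = 72.697.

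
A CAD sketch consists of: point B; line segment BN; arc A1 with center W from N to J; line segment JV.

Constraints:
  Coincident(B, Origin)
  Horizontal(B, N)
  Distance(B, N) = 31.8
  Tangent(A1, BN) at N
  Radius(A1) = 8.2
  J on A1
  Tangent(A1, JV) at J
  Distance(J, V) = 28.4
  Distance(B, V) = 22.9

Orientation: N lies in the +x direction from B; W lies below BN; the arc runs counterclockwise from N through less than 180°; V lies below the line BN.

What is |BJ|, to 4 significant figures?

26.18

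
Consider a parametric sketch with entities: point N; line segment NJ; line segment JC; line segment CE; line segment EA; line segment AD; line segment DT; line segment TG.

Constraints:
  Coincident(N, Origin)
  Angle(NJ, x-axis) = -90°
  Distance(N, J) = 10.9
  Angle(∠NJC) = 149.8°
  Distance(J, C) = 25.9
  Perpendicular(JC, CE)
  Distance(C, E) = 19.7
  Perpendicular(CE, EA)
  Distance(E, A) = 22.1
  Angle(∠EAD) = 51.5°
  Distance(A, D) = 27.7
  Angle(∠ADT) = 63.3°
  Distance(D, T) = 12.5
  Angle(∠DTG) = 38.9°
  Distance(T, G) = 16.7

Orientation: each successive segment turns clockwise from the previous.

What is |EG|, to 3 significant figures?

23.0

N is at the origin; NJ runs at -90.0° with length 10.9, so J = (6.67e-16, -10.9). ∠NJC = 149.8° gives JC at -120° from the x-axis; with |JC| = 25.9, C = (-13.0, -33.3). The perpendicularity gives CE at right angles to JC, so CE runs at 150°; with |CE| = 19.7, E = (-30.1, -23.4). The perpendicularity gives EA at right angles to CE, so EA runs at 59.8°; with |EA| = 22.1, A = (-18.9, -4.27). ∠EAD = 51.5° gives AD at -68.7° from the x-axis; with |AD| = 27.7, D = (-8.88, -30.1). ∠ADT = 63.3° gives DT at 175° from the x-axis; with |DT| = 12.5, T = (-21.3, -28.9). ∠DTG = 38.9° gives TG at 33.5° from the x-axis; with |TG| = 16.7, G = (-7.39, -19.7). Then |EG| = |G − E| = 23.0.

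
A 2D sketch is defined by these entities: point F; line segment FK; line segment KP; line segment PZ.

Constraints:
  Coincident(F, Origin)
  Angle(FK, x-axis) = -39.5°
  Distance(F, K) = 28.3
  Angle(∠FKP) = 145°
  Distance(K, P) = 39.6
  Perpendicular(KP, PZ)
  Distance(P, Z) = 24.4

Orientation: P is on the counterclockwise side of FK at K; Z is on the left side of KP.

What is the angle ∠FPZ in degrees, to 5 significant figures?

75.504°

∠FKP = 145.0°, so KP runs at -39.5° + (180° − 145.0°) = -4.5000° from the x-axis; with |KP| = 39.6, P = K + 39.6·(cos -4.5000°, sin -4.5000°) = (61.315, -21.108). KP ⟂ PZ; with |PZ| = 24.4 on the left of KP, Z = P + 24.4·(0.078459, 0.99692) = (63.229, 3.2168). Then cos ∠FPZ = PF·PZ / (|PF||PZ|), giving 75.504°.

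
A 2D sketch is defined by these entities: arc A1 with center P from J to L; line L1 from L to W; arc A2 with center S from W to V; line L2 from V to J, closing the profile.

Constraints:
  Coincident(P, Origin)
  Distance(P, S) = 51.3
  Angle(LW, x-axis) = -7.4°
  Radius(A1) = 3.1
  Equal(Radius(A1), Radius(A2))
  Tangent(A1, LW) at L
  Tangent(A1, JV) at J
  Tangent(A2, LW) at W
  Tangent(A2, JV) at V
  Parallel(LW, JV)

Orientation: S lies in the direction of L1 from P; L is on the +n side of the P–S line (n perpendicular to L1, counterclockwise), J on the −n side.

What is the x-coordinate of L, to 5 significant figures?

0.39927

P is at the origin and S lies 51.3 along u from P, so S = 51.3·u = (50.873, -6.6072). Tangency of A1 to both parallel lines with radius 3.1 puts L and J at P ± 3.1·n: L = (0.39927, 3.0742), J = (-0.39927, -3.0742). So L.x = 0.39927.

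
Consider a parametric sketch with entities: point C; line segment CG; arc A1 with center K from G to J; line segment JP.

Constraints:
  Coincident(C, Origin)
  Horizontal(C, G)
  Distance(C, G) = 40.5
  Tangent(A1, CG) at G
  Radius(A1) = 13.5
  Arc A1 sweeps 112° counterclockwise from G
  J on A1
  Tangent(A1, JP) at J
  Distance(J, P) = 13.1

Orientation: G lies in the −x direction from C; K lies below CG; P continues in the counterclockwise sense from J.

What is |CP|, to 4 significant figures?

57.07

C is at the origin; C and G share the same y with |CG| = 40.5 and G on the −x side, so G = (-40.50, 0.000). Tangency of A1 to CG means the radius KG is perpendicular to CG, so K = G + (0, -13.5) = (-40.50, -13.50). On A1, G sits at bearing 90° from K; a 112° counterclockwise sweep puts J at bearing 202°, so J = K + 13.5·(cos 202°, sin 202°) = (-53.02, -18.56). The tangent condition forces KJ to be normal to JP, so JP runs along (−sin 202°, cos 202°); with |JP| = 13.1, P = (-48.11, -30.70). Then |CP| = |P − C| = 57.07.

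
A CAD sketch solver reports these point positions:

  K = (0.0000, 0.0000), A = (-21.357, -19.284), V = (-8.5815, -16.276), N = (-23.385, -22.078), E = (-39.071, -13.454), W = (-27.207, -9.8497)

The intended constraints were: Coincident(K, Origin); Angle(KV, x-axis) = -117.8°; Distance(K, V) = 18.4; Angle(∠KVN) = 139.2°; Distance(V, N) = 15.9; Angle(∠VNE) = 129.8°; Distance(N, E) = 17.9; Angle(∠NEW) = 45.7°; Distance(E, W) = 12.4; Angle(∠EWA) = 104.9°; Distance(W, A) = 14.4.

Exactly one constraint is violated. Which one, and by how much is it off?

Distance(W, A) = 14.4 — off by 3.30.

K = (0.00, 0.00) ✓; KV at -117.8° ✓; |KV| = 18.40 ✓; ∠KVN = 139.2° ✓; |VN| = 15.90 ✓; ∠VNE = 129.8° ✓; |NE| = 17.90 ✓; ∠NEW = 45.70° ✓; |EW| = 12.40 ✓; ∠EWA = 104.9° ✓; |WA| = 11.10 ✗.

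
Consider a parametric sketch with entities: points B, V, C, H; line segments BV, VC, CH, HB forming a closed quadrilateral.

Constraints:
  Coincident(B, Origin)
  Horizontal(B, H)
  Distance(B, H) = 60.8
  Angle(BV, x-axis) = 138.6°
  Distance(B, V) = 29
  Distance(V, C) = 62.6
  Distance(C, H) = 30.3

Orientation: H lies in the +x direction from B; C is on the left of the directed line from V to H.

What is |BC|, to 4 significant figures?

46.65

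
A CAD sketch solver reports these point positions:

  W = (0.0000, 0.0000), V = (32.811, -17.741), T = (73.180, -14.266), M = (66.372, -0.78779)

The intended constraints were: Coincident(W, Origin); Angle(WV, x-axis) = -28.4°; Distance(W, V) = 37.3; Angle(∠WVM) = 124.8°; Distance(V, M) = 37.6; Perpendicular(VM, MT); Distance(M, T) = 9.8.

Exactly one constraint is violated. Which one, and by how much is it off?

Distance(M, T) = 9.8 — off by 5.30.

W = (0.00, 0.00) ✓; WV at -28.40° ✓; |WV| = 37.30 ✓; ∠WVM = 124.8° ✓; |VM| = 37.60 ✓; ∠(VM, MT) = 90.00° ✓; |MT| = 15.10 ✗.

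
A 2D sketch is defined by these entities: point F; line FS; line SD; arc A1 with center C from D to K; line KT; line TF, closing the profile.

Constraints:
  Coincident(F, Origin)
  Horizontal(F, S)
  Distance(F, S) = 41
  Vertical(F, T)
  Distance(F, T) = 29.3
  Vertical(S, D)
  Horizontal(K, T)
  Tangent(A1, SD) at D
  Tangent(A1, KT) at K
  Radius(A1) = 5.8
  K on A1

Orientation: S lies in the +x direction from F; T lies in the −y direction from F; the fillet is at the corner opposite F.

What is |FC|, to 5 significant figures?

42.324

F is at the origin; F and S share the same y with |FS| = 41.0 and S on the +x side, so S = (41.000, 0.0000). FT is vertical with |FT| = 29.3 and T on the −y side, so T = (0.0000, -29.300). The virtual corner opposite F is at (41.000, -29.300). A1 meets SD tangentially, so CD is at right angles to SD and the tangent condition forces CK to be normal to KT, with radius 5.8, so the center C sits 5.8 in from both sides at C = (35.200, -23.500). Then |FC| = |C − F| = 42.324.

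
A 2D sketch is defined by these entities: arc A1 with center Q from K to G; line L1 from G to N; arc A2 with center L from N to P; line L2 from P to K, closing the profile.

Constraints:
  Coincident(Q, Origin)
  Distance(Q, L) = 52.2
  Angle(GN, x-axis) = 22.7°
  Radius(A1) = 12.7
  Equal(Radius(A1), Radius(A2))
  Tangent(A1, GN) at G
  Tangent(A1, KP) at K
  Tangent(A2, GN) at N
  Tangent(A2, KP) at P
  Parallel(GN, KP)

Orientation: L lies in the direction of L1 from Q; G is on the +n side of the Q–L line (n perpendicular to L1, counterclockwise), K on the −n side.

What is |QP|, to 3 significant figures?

53.7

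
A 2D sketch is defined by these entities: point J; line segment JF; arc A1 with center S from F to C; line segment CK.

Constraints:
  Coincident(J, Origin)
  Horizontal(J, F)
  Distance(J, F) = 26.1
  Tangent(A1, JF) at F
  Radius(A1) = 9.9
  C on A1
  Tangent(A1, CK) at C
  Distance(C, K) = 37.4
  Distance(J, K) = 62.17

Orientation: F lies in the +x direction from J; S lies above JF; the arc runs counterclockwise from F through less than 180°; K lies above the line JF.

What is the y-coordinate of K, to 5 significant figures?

44.494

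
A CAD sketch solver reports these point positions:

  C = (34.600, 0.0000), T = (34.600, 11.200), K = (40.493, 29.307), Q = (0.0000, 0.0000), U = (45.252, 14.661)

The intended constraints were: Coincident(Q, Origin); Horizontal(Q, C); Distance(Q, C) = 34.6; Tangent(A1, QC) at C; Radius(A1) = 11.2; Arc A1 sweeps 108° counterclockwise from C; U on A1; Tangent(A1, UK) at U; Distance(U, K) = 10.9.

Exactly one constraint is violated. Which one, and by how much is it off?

Distance(U, K) = 10.9 — off by 4.50.

Q = (0.00, 0.00) ✓; Q.y = 0.00, C.y = 0.00 ✓; |QC| = 34.60 ✓; ∠(TC, CQ) = 90.00° ✓; |TC| = 11.20 ✓; bearing(T→U) − bearing(T→C) = 108.0° ✓; |TU| = 11.20 ✓; ∠(TU, UK) = 90.00° ✓; |UK| = 15.40 ✗.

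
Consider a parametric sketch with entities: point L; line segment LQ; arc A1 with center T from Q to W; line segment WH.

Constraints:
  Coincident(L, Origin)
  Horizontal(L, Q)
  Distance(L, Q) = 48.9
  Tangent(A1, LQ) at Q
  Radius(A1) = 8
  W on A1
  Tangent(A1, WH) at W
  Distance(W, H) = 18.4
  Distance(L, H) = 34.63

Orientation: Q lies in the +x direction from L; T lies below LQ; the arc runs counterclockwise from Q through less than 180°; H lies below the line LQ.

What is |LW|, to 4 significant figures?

43.06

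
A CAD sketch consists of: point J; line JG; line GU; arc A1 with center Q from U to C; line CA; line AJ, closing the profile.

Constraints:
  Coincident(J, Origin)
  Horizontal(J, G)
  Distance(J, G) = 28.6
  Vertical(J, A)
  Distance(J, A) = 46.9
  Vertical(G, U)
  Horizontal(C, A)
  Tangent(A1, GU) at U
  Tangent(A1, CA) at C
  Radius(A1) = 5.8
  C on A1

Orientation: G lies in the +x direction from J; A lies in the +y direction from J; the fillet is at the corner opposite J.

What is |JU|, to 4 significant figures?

50.07

J is at the origin; J and G share the same y with |JG| = 28.6 and G on the +x side, so G = (28.60, 0.000). JA is vertical with |JA| = 46.9 and A on the +y side, so A = (0.000, 46.90). The virtual corner opposite J is at (28.60, 46.90). Since A1 is tangent to GU there, QU ⟂ GU and A1 meets CA tangentially, so QC is at right angles to CA, with radius 5.8, so the center Q sits 5.8 in from both sides at Q = (22.80, 41.10). That places the tangent points at U = (28.60, 41.10) on GU and C = (22.80, 46.90) on CA. Then |JU| = |U − J| = 50.07.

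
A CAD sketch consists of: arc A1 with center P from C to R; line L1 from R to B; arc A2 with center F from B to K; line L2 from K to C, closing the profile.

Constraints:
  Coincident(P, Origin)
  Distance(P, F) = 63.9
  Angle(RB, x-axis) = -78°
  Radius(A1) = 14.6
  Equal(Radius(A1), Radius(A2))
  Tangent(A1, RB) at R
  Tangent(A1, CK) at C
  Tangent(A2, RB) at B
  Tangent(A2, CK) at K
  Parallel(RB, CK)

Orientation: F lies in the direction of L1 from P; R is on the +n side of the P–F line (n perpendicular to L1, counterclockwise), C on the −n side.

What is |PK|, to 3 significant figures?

65.5

The slot axis is L1's direction at -78.0°, so u = (cos -78.0°, sin -78.0°) = (0.208, -0.978) and n = (−sin -78.0°, cos -78.0°) = (0.978, 0.208). P is at the origin and F lies 63.9 along u from P, so F = 63.9·u = (13.3, -62.5). Tangency of A1 to both parallel lines with radius 14.6 puts R and C at P ± 14.6·n: R = (14.3, 3.04), C = (-14.3, -3.04). Equal radii place B and K the same way about F: B = F + 14.6·n = (27.6, -59.5), K = F − 14.6·n = (-0.995, -65.5). Then |PK| = |K − P| = 65.5.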